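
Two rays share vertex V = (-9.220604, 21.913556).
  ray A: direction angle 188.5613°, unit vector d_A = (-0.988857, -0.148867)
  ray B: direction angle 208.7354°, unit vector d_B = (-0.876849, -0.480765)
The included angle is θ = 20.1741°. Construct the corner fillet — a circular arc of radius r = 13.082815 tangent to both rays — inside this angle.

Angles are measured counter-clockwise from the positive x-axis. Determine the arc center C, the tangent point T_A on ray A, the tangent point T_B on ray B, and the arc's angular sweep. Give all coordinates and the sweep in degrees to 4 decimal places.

bisector direction at 198.6483° = (-0.947499,-0.319759)
center distance |VC| = r/sin(θ/2) = 13.082815/sin(10.0870°) = 74.697390
C = V + |VC|·bis = (-79.9963,-1.9716)
T_A = V + ((C−V)·d_A)·d_A = V + 73.5428·d_A = (-81.9439,10.9654)
T_B = V + ((C−V)·d_B)·d_B = V + 73.5428·d_B = (-73.7065,-13.4433)
sweep = 180° − θ = 159.8259°

center=(-79.9963,-1.9716) T_A=(-81.9439,10.9654) T_B=(-73.7065,-13.4433) sweep=159.8259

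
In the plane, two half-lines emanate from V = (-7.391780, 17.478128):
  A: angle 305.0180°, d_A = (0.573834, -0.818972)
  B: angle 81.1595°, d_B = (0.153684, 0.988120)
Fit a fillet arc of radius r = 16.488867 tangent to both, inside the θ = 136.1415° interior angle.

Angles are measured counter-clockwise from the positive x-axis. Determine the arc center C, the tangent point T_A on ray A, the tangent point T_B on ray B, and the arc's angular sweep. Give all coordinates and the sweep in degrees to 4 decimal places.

center=(9.9214,21.5034) T_A=(-3.5825,12.0416) T_B=(-6.3716,24.0375) sweep=43.8585

bisector direction at 13.0888° = (0.974020,0.226460)
center distance |VC| = r/sin(θ/2) = 16.488867/sin(68.0708°) = 17.774962
C = V + |VC|·bis = (9.9214,21.5034)
T_A = V + ((C−V)·d_A)·d_A = V + 6.6383·d_A = (-3.5825,12.0416)
T_B = V + ((C−V)·d_B)·d_B = V + 6.6383·d_B = (-6.3716,24.0375)
sweep = 180° − θ = 43.8585°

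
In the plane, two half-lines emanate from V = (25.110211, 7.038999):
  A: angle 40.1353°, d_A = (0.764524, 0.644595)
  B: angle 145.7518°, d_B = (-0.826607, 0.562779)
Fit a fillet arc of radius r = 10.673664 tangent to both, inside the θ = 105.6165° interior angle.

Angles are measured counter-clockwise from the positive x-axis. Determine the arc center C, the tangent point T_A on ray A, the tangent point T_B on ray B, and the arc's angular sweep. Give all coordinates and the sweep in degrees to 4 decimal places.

bisector direction at 92.9436° = (-0.051352,0.998681)
center distance |VC| = r/sin(θ/2) = 10.673664/sin(52.8083°) = 13.398740
C = V + |VC|·bis = (24.4222,20.4201)
T_A = V + ((C−V)·d_A)·d_A = V + 8.0993·d_A = (31.3023,12.2598)
T_B = V + ((C−V)·d_B)·d_B = V + 8.0993·d_B = (18.4152,11.5971)
sweep = 180° − θ = 74.3835°

center=(24.4222,20.4201) T_A=(31.3023,12.2598) T_B=(18.4152,11.5971) sweep=74.3835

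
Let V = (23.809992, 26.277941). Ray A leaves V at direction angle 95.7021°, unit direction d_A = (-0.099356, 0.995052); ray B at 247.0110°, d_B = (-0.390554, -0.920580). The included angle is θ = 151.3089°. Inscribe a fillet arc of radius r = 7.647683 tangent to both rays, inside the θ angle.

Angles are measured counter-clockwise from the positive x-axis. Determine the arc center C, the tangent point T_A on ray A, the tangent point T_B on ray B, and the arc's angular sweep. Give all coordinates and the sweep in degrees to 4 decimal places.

center=(16.0058,27.4643) T_A=(23.6157,28.2241) T_B=(23.0461,24.4774) sweep=28.6911

bisector direction at 171.3565° = (-0.988643,0.150285)
center distance |VC| = r/sin(θ/2) = 7.647683/sin(75.6544°) = 7.893820
C = V + |VC|·bis = (16.0058,27.4643)
T_A = V + ((C−V)·d_A)·d_A = V + 1.9558·d_A = (23.6157,28.2241)
T_B = V + ((C−V)·d_B)·d_B = V + 1.9558·d_B = (23.0461,24.4774)
sweep = 180° − θ = 28.6911°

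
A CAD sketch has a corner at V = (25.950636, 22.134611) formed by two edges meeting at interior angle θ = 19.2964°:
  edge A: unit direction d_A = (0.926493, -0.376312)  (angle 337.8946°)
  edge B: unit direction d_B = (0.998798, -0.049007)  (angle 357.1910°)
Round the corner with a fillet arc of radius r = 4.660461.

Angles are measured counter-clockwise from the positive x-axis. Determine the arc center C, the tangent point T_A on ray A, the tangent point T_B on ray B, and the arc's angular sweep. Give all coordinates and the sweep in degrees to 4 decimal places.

bisector direction at 347.5428° = (0.976457,-0.215710)
center distance |VC| = r/sin(θ/2) = 4.660461/sin(9.6482°) = 27.807353
C = V + |VC|·bis = (53.1033,16.1363)
T_A = V + ((C−V)·d_A)·d_A = V + 27.4140·d_A = (51.3495,11.8184)
T_B = V + ((C−V)·d_B)·d_B = V + 27.4140·d_B = (53.3317,20.7911)
sweep = 180° − θ = 160.7036°

center=(53.1033,16.1363) T_A=(51.3495,11.8184) T_B=(53.3317,20.7911) sweep=160.7036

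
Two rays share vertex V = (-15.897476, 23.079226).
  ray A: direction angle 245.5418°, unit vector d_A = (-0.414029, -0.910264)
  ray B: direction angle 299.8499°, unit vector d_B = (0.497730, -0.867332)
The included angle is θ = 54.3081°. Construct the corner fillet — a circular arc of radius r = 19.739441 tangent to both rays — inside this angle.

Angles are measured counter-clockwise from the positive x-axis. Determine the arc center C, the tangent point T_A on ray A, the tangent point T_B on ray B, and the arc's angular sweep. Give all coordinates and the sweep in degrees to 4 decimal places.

center=(-13.8632,-20.1247) T_A=(-31.8313,-11.9520) T_B=(3.2575,-10.2998) sweep=125.6919

bisector direction at 272.6959° = (0.047034,-0.998893)
center distance |VC| = r/sin(θ/2) = 19.739441/sin(27.1541°) = 43.251779
C = V + |VC|·bis = (-13.8632,-20.1247)
T_A = V + ((C−V)·d_A)·d_A = V + 38.4847·d_A = (-31.8313,-11.9520)
T_B = V + ((C−V)·d_B)·d_B = V + 38.4847·d_B = (3.2575,-10.2998)
sweep = 180° − θ = 125.6919°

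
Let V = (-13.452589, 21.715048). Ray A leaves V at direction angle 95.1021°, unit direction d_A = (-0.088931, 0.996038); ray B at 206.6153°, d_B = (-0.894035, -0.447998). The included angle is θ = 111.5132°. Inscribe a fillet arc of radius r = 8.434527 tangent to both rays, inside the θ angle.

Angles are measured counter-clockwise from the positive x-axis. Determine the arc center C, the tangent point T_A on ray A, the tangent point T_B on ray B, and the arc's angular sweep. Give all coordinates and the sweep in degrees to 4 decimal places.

center=(-22.3643,26.6837) T_A=(-13.9632,27.4337) T_B=(-18.5856,19.1429) sweep=68.4868

bisector direction at 150.8587° = (-0.873421,0.486965)
center distance |VC| = r/sin(θ/2) = 8.434527/sin(55.7566°) = 10.203206
C = V + |VC|·bis = (-22.3643,26.6837)
T_A = V + ((C−V)·d_A)·d_A = V + 5.7414·d_A = (-13.9632,27.4337)
T_B = V + ((C−V)·d_B)·d_B = V + 5.7414·d_B = (-18.5856,19.1429)
sweep = 180° − θ = 68.4868°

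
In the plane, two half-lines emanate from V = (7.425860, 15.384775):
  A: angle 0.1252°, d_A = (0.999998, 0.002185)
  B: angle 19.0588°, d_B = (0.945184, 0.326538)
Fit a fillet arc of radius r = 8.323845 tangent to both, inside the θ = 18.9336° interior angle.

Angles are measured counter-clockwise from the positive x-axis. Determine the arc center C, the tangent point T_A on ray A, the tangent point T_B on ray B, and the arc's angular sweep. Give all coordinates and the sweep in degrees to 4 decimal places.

bisector direction at 9.5920° = (0.986019,0.166631)
center distance |VC| = r/sin(θ/2) = 8.323845/sin(9.4668°) = 50.608242
C = V + |VC|·bis = (57.3266,23.8177)
T_A = V + ((C−V)·d_A)·d_A = V + 49.9190·d_A = (57.3448,15.4939)
T_B = V + ((C−V)·d_B)·d_B = V + 49.9190·d_B = (54.6085,31.6852)
sweep = 180° − θ = 161.0664°

center=(57.3266,23.8177) T_A=(57.3448,15.4939) T_B=(54.6085,31.6852) sweep=161.0664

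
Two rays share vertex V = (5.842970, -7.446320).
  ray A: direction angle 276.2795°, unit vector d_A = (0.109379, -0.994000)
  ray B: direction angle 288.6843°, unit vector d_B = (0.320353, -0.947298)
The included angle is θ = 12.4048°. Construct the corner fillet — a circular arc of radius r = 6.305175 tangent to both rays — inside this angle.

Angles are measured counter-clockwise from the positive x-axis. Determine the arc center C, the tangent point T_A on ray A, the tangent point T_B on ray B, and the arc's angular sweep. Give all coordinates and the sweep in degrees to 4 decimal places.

bisector direction at 282.4819° = (0.216131,-0.976364)
center distance |VC| = r/sin(θ/2) = 6.305175/sin(6.2024°) = 58.359096
C = V + |VC|·bis = (18.4562,-64.4261)
T_A = V + ((C−V)·d_A)·d_A = V + 58.0175·d_A = (12.1888,-65.1157)
T_B = V + ((C−V)·d_B)·d_B = V + 58.0175·d_B = (24.4291,-62.4062)
sweep = 180° − θ = 167.5952°

center=(18.4562,-64.4261) T_A=(12.1888,-65.1157) T_B=(24.4291,-62.4062) sweep=167.5952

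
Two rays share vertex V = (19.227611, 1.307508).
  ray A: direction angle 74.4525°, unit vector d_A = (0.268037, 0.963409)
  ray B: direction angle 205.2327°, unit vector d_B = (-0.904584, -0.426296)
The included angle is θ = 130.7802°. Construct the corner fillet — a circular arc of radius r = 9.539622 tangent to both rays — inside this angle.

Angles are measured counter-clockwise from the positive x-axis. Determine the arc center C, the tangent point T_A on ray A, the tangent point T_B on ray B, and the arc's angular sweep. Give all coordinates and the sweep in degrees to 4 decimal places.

center=(11.2083,8.0742) T_A=(20.3988,5.5172) T_B=(15.2750,-0.5552) sweep=49.2198

bisector direction at 139.8426° = (-0.764276,0.644890)
center distance |VC| = r/sin(θ/2) = 9.539622/sin(65.3901°) = 10.492739
C = V + |VC|·bis = (11.2083,8.0742)
T_A = V + ((C−V)·d_A)·d_A = V + 4.3696·d_A = (20.3988,5.5172)
T_B = V + ((C−V)·d_B)·d_B = V + 4.3696·d_B = (15.2750,-0.5552)
sweep = 180° − θ = 49.2198°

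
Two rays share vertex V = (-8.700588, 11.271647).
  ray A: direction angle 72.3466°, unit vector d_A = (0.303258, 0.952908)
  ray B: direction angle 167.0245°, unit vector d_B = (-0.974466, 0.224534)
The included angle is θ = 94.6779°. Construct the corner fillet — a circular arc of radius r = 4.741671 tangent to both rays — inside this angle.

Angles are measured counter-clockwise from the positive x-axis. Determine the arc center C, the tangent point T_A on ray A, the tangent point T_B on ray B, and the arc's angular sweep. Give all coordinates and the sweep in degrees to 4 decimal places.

center=(-11.8939,16.8734) T_A=(-7.3755,15.4354) T_B=(-12.9585,12.2528) sweep=85.3221

bisector direction at 119.6855° = (-0.495240,0.868756)
center distance |VC| = r/sin(θ/2) = 4.741671/sin(47.3389°) = 6.447959
C = V + |VC|·bis = (-11.8939,16.8734)
T_A = V + ((C−V)·d_A)·d_A = V + 4.3695·d_A = (-7.3755,15.4354)
T_B = V + ((C−V)·d_B)·d_B = V + 4.3695·d_B = (-12.9585,12.2528)
sweep = 180° − θ = 85.3221°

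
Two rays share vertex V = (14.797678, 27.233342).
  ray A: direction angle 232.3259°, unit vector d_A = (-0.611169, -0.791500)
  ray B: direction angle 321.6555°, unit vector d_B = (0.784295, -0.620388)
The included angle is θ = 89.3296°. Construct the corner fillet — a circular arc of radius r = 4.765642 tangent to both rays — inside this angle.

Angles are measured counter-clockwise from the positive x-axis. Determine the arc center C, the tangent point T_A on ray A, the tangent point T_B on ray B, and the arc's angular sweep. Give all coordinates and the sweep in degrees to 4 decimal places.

bisector direction at 276.9907° = (0.121708,-0.992566)
center distance |VC| = r/sin(θ/2) = 4.765642/sin(44.6648°) = 6.779413
C = V + |VC|·bis = (15.6228,20.5043)
T_A = V + ((C−V)·d_A)·d_A = V + 4.8217·d_A = (11.8508,23.4169)
T_B = V + ((C−V)·d_B)·d_B = V + 4.8217·d_B = (18.5793,24.2420)
sweep = 180° − θ = 90.6704°

center=(15.6228,20.5043) T_A=(11.8508,23.4169) T_B=(18.5793,24.2420) sweep=90.6704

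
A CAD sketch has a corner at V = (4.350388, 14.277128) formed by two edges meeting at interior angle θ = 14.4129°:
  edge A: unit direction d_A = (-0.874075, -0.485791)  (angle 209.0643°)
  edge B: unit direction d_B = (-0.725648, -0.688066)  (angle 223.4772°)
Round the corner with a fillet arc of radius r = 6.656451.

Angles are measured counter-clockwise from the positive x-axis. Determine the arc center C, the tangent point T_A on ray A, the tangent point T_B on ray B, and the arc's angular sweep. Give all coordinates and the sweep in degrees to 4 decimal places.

bisector direction at 216.2707° = (-0.806230,-0.591602)
center distance |VC| = r/sin(θ/2) = 6.656451/sin(7.2065°) = 53.062739
C = V + |VC|·bis = (-38.4304,-17.1149)
T_A = V + ((C−V)·d_A)·d_A = V + 52.6436·d_A = (-41.6640,-11.2966)
T_B = V + ((C−V)·d_B)·d_B = V + 52.6436·d_B = (-33.8503,-21.9451)
sweep = 180° − θ = 165.5871°

center=(-38.4304,-17.1149) T_A=(-41.6640,-11.2966) T_B=(-33.8503,-21.9451) sweep=165.5871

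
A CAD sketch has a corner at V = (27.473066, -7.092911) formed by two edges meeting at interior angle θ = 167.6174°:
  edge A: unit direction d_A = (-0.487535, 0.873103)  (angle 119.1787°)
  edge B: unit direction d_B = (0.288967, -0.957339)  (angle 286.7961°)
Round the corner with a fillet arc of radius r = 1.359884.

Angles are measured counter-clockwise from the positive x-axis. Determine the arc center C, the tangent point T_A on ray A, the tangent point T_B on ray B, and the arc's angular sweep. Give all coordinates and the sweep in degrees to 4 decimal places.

bisector direction at 202.9874° = (-0.920591,-0.390529)
center distance |VC| = r/sin(θ/2) = 1.359884/sin(83.8087°) = 1.367862
C = V + |VC|·bis = (26.2138,-7.6271)
T_A = V + ((C−V)·d_A)·d_A = V + 0.1475·d_A = (27.4011,-6.9641)
T_B = V + ((C−V)·d_B)·d_B = V + 0.1475·d_B = (27.5157,-7.2341)
sweep = 180° − θ = 12.3826°

center=(26.2138,-7.6271) T_A=(27.4011,-6.9641) T_B=(27.5157,-7.2341) sweep=12.3826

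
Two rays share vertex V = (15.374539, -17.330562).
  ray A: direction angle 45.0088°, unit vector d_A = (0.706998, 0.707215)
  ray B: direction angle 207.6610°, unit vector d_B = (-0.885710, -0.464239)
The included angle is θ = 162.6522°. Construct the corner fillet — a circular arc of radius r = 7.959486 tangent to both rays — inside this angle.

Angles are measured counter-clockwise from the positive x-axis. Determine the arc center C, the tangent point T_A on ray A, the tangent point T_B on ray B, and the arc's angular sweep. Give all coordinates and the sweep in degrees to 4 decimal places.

center=(10.6039,-10.8445) T_A=(16.2330,-16.4718) T_B=(14.2991,-17.8943) sweep=17.3478

bisector direction at 126.3349° = (-0.592504,0.805568)
center distance |VC| = r/sin(θ/2) = 7.959486/sin(81.3261°) = 8.051574
C = V + |VC|·bis = (10.6039,-10.8445)
T_A = V + ((C−V)·d_A)·d_A = V + 1.2143·d_A = (16.2330,-16.4718)
T_B = V + ((C−V)·d_B)·d_B = V + 1.2143·d_B = (14.2991,-17.8943)
sweep = 180° − θ = 17.3478°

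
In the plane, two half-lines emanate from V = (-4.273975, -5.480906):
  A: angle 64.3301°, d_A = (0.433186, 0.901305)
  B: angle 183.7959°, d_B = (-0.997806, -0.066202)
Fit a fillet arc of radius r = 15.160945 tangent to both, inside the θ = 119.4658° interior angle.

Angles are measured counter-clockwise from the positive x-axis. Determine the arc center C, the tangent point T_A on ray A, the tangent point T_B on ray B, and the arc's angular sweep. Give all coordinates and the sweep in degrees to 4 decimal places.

center=(-14.1059,9.0610) T_A=(-0.4413,2.4935) T_B=(-13.1022,-6.0666) sweep=60.5342

bisector direction at 124.0630° = (-0.560104,0.828422)
center distance |VC| = r/sin(θ/2) = 15.160945/sin(59.7329°) = 17.553788
C = V + |VC|·bis = (-14.1059,9.0610)
T_A = V + ((C−V)·d_A)·d_A = V + 8.8477·d_A = (-0.4413,2.4935)
T_B = V + ((C−V)·d_B)·d_B = V + 8.8477·d_B = (-13.1022,-6.0666)
sweep = 180° − θ = 60.5342°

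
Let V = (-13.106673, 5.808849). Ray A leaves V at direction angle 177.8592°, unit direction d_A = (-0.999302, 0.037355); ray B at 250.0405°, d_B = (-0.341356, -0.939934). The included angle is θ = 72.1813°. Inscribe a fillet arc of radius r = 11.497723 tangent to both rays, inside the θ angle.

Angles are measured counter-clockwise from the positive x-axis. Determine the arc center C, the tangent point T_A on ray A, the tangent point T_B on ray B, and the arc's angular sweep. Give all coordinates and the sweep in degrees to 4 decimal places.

center=(-29.2979,-5.0917) T_A=(-28.8684,6.3980) T_B=(-18.4908,-9.0165) sweep=107.8187

bisector direction at 213.9498° = (-0.829527,-0.558467)
center distance |VC| = r/sin(θ/2) = 11.497723/sin(36.0906°) = 19.518615
C = V + |VC|·bis = (-29.2979,-5.0917)
T_A = V + ((C−V)·d_A)·d_A = V + 15.7727·d_A = (-28.8684,6.3980)
T_B = V + ((C−V)·d_B)·d_B = V + 15.7727·d_B = (-18.4908,-9.0165)
sweep = 180° − θ = 107.8187°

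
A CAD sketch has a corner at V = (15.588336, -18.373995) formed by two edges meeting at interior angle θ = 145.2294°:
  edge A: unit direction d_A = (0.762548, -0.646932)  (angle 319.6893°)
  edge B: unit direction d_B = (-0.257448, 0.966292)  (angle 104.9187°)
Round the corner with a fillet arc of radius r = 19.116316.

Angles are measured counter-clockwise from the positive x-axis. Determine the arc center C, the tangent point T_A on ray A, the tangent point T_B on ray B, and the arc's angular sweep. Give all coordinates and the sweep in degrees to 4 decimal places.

center=(32.5194,-7.6690) T_A=(20.1524,-22.2461) T_B=(14.0474,-12.5904) sweep=34.7706

bisector direction at 32.3040° = (0.845225,0.534411)
center distance |VC| = r/sin(θ/2) = 19.116316/sin(72.6147°) = 20.031411
C = V + |VC|·bis = (32.5194,-7.6690)
T_A = V + ((C−V)·d_A)·d_A = V + 5.9853·d_A = (20.1524,-22.2461)
T_B = V + ((C−V)·d_B)·d_B = V + 5.9853·d_B = (14.0474,-12.5904)
sweep = 180° − θ = 34.7706°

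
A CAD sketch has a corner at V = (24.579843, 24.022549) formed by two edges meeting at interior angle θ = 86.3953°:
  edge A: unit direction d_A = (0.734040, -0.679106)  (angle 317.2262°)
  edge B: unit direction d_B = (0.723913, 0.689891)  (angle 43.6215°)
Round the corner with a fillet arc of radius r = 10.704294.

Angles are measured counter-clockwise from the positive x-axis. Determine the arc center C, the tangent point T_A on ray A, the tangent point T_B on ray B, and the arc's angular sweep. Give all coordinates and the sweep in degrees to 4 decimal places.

center=(40.2171,24.1382) T_A=(32.9478,16.2808) T_B=(32.8323,31.8872) sweep=93.6047

bisector direction at 0.4238° = (0.999973,0.007398)
center distance |VC| = r/sin(θ/2) = 10.704294/sin(43.1977°) = 15.637728
C = V + |VC|·bis = (40.2171,24.1382)
T_A = V + ((C−V)·d_A)·d_A = V + 11.3999·d_A = (32.9478,16.2808)
T_B = V + ((C−V)·d_B)·d_B = V + 11.3999·d_B = (32.8323,31.8872)
sweep = 180° − θ = 93.6047°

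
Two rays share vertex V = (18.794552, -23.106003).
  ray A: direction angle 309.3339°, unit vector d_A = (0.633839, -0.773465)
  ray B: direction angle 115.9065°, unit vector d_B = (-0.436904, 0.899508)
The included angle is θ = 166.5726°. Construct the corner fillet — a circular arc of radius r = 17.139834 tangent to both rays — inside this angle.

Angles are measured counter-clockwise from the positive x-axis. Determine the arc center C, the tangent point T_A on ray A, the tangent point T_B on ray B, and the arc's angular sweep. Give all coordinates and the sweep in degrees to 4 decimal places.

bisector direction at 32.6202° = (0.842262,0.539068)
center distance |VC| = r/sin(θ/2) = 17.139834/sin(83.2863°) = 17.258178
C = V + |VC|·bis = (33.3305,-13.8027)
T_A = V + ((C−V)·d_A)·d_A = V + 2.0176·d_A = (20.0734,-24.6666)
T_B = V + ((C−V)·d_B)·d_B = V + 2.0176·d_B = (17.9130,-21.2911)
sweep = 180° − θ = 13.4274°

center=(33.3305,-13.8027) T_A=(20.0734,-24.6666) T_B=(17.9130,-21.2911) sweep=13.4274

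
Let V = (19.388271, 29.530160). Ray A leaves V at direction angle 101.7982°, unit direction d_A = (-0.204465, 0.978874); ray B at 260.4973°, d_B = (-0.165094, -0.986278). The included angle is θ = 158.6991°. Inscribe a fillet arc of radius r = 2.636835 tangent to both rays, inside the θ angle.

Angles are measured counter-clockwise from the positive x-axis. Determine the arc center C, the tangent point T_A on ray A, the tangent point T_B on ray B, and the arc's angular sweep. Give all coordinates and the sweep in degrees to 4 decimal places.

bisector direction at 181.1477° = (-0.999799,-0.020031)
center distance |VC| = r/sin(θ/2) = 2.636835/sin(79.3495°) = 2.683056
C = V + |VC|·bis = (16.7058,29.4764)
T_A = V + ((C−V)·d_A)·d_A = V + 0.4959·d_A = (19.2869,30.0156)
T_B = V + ((C−V)·d_B)·d_B = V + 0.4959·d_B = (19.3064,29.0411)
sweep = 180° − θ = 21.3009°

center=(16.7058,29.4764) T_A=(19.2869,30.0156) T_B=(19.3064,29.0411) sweep=21.3009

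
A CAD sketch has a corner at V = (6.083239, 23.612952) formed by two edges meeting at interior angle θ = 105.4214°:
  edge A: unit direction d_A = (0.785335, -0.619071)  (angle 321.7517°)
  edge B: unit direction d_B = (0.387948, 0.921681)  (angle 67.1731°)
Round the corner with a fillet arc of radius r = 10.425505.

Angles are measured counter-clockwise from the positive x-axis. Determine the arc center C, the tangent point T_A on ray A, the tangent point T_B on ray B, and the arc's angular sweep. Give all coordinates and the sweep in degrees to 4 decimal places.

bisector direction at 14.4624° = (0.968312,0.249745)
center distance |VC| = r/sin(θ/2) = 10.425505/sin(52.7107°) = 13.104173
C = V + |VC|·bis = (18.7722,26.8856)
T_A = V + ((C−V)·d_A)·d_A = V + 7.9390·d_A = (12.3180,18.6981)
T_B = V + ((C−V)·d_B)·d_B = V + 7.9390·d_B = (9.1632,30.9302)
sweep = 180° − θ = 74.5786°

center=(18.7722,26.8856) T_A=(12.3180,18.6981) T_B=(9.1632,30.9302) sweep=74.5786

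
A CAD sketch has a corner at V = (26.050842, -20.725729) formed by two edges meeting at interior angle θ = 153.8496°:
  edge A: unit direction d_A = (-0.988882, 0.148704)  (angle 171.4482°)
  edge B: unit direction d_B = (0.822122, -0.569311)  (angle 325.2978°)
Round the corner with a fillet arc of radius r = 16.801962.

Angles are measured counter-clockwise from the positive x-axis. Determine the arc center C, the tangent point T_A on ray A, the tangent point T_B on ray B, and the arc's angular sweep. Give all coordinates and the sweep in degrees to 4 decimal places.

bisector direction at 248.3730° = (-0.368563,-0.929603)
center distance |VC| = r/sin(θ/2) = 16.801962/sin(76.9248°) = 17.249164
C = V + |VC|·bis = (19.6934,-36.7606)
T_A = V + ((C−V)·d_A)·d_A = V + 3.9023·d_A = (22.1920,-20.1454)
T_B = V + ((C−V)·d_B)·d_B = V + 3.9023·d_B = (29.2590,-22.9473)
sweep = 180° − θ = 26.1504°

center=(19.6934,-36.7606) T_A=(22.1920,-20.1454) T_B=(29.2590,-22.9473) sweep=26.1504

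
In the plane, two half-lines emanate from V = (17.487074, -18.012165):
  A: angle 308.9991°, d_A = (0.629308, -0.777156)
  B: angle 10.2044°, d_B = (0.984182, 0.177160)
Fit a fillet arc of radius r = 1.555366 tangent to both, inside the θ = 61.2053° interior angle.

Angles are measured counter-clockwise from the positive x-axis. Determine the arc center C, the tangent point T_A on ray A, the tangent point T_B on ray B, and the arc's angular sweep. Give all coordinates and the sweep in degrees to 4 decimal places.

bisector direction at 339.6017° = (0.937293,-0.348543)
center distance |VC| = r/sin(θ/2) = 1.555366/sin(30.6027°) = 3.055241
C = V + |VC|·bis = (20.3507,-19.0770)
T_A = V + ((C−V)·d_A)·d_A = V + 2.6297·d_A = (19.1420,-20.0559)
T_B = V + ((C−V)·d_B)·d_B = V + 2.6297·d_B = (20.0752,-17.5463)
sweep = 180° − θ = 118.7947°

center=(20.3507,-19.0770) T_A=(19.1420,-20.0559) T_B=(20.0752,-17.5463) sweep=118.7947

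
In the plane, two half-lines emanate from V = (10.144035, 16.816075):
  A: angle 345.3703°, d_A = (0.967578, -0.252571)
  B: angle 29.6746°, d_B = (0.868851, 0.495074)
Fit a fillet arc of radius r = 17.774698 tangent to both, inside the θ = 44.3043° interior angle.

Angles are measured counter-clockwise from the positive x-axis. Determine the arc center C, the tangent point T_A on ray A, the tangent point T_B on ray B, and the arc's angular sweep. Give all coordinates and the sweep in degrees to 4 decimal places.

bisector direction at 7.5224° = (0.991394,0.130915)
center distance |VC| = r/sin(θ/2) = 17.774698/sin(22.1521°) = 47.139310
C = V + |VC|·bis = (56.8776,22.9873)
T_A = V + ((C−V)·d_A)·d_A = V + 43.6598·d_A = (52.3883,5.7889)
T_B = V + ((C−V)·d_B)·d_B = V + 43.6598·d_B = (48.0779,38.4309)
sweep = 180° − θ = 135.6957°

center=(56.8776,22.9873) T_A=(52.3883,5.7889) T_B=(48.0779,38.4309) sweep=135.6957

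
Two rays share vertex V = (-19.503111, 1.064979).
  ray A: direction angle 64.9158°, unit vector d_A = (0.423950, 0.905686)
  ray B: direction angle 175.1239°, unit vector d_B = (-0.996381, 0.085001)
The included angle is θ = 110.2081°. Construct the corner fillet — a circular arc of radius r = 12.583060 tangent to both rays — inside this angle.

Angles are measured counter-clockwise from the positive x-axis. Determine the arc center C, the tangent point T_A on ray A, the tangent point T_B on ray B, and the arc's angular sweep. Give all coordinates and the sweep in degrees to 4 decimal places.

bisector direction at 120.0199° = (-0.500300,0.865852)
center distance |VC| = r/sin(θ/2) = 12.583060/sin(55.1041°) = 15.341597
C = V + |VC|·bis = (-27.1785,14.3485)
T_A = V + ((C−V)·d_A)·d_A = V + 8.7767·d_A = (-15.7822,9.0139)
T_B = V + ((C−V)·d_B)·d_B = V + 8.7767·d_B = (-28.2481,1.8110)
sweep = 180° − θ = 69.7919°

center=(-27.1785,14.3485) T_A=(-15.7822,9.0139) T_B=(-28.2481,1.8110) sweep=69.7919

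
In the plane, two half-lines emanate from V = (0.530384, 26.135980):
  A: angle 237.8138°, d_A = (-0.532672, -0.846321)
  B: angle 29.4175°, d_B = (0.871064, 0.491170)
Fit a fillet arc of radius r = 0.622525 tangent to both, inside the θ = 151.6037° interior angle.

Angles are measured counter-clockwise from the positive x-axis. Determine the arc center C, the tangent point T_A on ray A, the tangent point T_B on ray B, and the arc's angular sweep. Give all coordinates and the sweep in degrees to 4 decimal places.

center=(0.9733,25.6711) T_A=(0.4465,26.0027) T_B=(0.6676,26.2133) sweep=28.3963

bisector direction at 313.6156° = (0.689817,-0.723983)
center distance |VC| = r/sin(θ/2) = 0.622525/sin(75.8019°) = 0.642140
C = V + |VC|·bis = (0.9733,25.6711)
T_A = V + ((C−V)·d_A)·d_A = V + 0.1575·d_A = (0.4465,26.0027)
T_B = V + ((C−V)·d_B)·d_B = V + 0.1575·d_B = (0.6676,26.2133)
sweep = 180° − θ = 28.3963°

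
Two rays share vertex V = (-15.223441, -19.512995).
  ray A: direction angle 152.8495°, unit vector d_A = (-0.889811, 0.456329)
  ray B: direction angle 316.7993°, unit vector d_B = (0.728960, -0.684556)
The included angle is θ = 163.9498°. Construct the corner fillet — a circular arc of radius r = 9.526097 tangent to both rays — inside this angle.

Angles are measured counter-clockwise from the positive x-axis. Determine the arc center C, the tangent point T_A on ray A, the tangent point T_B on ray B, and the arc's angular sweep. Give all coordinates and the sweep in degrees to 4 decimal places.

bisector direction at 234.8244° = (-0.576084,-0.817390)
center distance |VC| = r/sin(θ/2) = 9.526097/sin(81.9749°) = 9.620309
C = V + |VC|·bis = (-20.7655,-27.3765)
T_A = V + ((C−V)·d_A)·d_A = V + 1.3431·d_A = (-16.4185,-18.9001)
T_B = V + ((C−V)·d_B)·d_B = V + 1.3431·d_B = (-14.2444,-20.4324)
sweep = 180° − θ = 16.0502°

center=(-20.7655,-27.3765) T_A=(-16.4185,-18.9001) T_B=(-14.2444,-20.4324) sweep=16.0502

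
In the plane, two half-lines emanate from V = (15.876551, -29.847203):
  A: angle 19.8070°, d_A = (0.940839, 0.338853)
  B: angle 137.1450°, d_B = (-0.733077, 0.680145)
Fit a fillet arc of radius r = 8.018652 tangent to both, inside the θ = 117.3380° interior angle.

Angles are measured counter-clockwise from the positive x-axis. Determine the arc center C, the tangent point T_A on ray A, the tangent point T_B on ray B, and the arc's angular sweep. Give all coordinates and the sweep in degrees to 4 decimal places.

center=(17.7520,-20.6489) T_A=(20.4691,-28.1931) T_B=(12.2981,-26.5272) sweep=62.6620

bisector direction at 78.4760° = (0.199778,0.979841)
center distance |VC| = r/sin(θ/2) = 8.018652/sin(58.6690°) = 9.387570
C = V + |VC|·bis = (17.7520,-20.6489)
T_A = V + ((C−V)·d_A)·d_A = V + 4.8814·d_A = (20.4691,-28.1931)
T_B = V + ((C−V)·d_B)·d_B = V + 4.8814·d_B = (12.2981,-26.5272)
sweep = 180° − θ = 62.6620°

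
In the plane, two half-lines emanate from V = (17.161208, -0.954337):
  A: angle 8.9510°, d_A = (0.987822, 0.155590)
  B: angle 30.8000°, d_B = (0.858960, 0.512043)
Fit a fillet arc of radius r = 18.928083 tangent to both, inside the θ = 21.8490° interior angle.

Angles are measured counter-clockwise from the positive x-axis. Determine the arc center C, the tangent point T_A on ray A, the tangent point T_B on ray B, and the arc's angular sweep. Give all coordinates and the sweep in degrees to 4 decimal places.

bisector direction at 19.8755° = (0.940434,0.339977)
center distance |VC| = r/sin(θ/2) = 18.928083/sin(10.9245°) = 99.876270
C = V + |VC|·bis = (111.0882,33.0013)
T_A = V + ((C−V)·d_A)·d_A = V + 98.0663·d_A = (114.0332,14.3038)
T_B = V + ((C−V)·d_B)·d_B = V + 98.0663·d_B = (101.3962,49.2598)
sweep = 180° − θ = 158.1510°

center=(111.0882,33.0013) T_A=(114.0332,14.3038) T_B=(101.3962,49.2598) sweep=158.1510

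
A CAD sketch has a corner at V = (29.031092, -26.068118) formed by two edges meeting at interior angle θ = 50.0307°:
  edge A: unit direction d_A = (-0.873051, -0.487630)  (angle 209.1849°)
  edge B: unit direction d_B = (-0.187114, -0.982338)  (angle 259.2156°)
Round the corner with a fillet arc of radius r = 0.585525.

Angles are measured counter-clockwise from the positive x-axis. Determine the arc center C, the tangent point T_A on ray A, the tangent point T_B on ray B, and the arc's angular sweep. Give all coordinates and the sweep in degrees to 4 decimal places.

bisector direction at 234.2003° = (-0.584954,-0.811066)
center distance |VC| = r/sin(θ/2) = 0.585525/sin(25.0154°) = 1.384675
C = V + |VC|·bis = (28.2211,-27.1912)
T_A = V + ((C−V)·d_A)·d_A = V + 1.2548·d_A = (27.9356,-26.6800)
T_B = V + ((C−V)·d_B)·d_B = V + 1.2548·d_B = (28.7963,-27.3007)
sweep = 180° − θ = 129.9693°

center=(28.2211,-27.1912) T_A=(27.9356,-26.6800) T_B=(28.7963,-27.3007) sweep=129.9693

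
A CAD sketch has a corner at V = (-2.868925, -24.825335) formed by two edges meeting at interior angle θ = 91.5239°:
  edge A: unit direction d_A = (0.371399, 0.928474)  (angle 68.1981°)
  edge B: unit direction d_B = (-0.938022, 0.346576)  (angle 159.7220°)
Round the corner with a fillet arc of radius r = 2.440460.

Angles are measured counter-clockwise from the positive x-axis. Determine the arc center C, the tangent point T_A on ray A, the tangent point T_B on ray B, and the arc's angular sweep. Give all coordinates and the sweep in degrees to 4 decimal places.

center=(-4.2522,-21.7125) T_A=(-1.9863,-22.6189) T_B=(-5.0980,-24.0017) sweep=88.4761

bisector direction at 113.9601° = (-0.406100,0.913829)
center distance |VC| = r/sin(θ/2) = 2.440460/sin(45.7619°) = 3.406335
C = V + |VC|·bis = (-4.2522,-21.7125)
T_A = V + ((C−V)·d_A)·d_A = V + 2.3764·d_A = (-1.9863,-22.6189)
T_B = V + ((C−V)·d_B)·d_B = V + 2.3764·d_B = (-5.0980,-24.0017)
sweep = 180° − θ = 88.4761°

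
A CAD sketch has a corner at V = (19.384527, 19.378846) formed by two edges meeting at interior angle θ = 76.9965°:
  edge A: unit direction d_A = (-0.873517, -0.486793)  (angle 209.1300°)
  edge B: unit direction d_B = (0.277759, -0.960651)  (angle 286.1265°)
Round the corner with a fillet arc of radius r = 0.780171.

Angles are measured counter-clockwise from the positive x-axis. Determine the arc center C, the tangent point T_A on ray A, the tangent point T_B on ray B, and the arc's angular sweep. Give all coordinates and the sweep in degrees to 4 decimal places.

center=(18.9075,18.2199) T_A=(18.5277,18.9014) T_B=(19.6570,18.4366) sweep=103.0035

bisector direction at 247.6282° = (-0.380614,-0.924734)
center distance |VC| = r/sin(θ/2) = 0.780171/sin(38.4982°) = 1.253305
C = V + |VC|·bis = (18.9075,18.2199)
T_A = V + ((C−V)·d_A)·d_A = V + 0.9809·d_A = (18.5277,18.9014)
T_B = V + ((C−V)·d_B)·d_B = V + 0.9809·d_B = (19.6570,18.4366)
sweep = 180° − θ = 103.0035°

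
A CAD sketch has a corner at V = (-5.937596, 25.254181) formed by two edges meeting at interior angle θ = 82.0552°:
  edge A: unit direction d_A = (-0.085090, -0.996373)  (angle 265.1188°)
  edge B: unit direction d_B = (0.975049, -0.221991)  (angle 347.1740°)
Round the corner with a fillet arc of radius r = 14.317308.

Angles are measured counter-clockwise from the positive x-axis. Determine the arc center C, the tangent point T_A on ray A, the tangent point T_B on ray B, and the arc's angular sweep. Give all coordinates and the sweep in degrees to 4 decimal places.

bisector direction at 306.1464° = (0.589851,-0.807512)
center distance |VC| = r/sin(θ/2) = 14.317308/sin(41.0276°) = 21.811117
C = V + |VC|·bis = (6.9277,7.6414)
T_A = V + ((C−V)·d_A)·d_A = V + 16.4542·d_A = (-7.3377,8.8597)
T_B = V + ((C−V)·d_B)·d_B = V + 16.4542·d_B = (10.1060,21.6015)
sweep = 180° − θ = 97.9448°

center=(6.9277,7.6414) T_A=(-7.3377,8.8597) T_B=(10.1060,21.6015) sweep=97.9448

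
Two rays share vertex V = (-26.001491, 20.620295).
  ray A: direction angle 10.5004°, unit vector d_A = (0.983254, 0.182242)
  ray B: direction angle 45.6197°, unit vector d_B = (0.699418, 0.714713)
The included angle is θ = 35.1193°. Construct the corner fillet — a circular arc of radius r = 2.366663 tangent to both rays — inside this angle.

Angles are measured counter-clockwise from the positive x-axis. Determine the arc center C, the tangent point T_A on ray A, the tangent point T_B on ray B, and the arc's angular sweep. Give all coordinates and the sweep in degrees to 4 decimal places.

bisector direction at 28.0601° = (0.882455,0.470397)
center distance |VC| = r/sin(θ/2) = 2.366663/sin(17.5597°) = 7.844463
C = V + |VC|·bis = (-19.0791,24.3103)
T_A = V + ((C−V)·d_A)·d_A = V + 7.4789·d_A = (-18.6478,21.9833)
T_B = V + ((C−V)·d_B)·d_B = V + 7.4789·d_B = (-20.7706,25.9656)
sweep = 180° − θ = 144.8807°

center=(-19.0791,24.3103) T_A=(-18.6478,21.9833) T_B=(-20.7706,25.9656) sweep=144.8807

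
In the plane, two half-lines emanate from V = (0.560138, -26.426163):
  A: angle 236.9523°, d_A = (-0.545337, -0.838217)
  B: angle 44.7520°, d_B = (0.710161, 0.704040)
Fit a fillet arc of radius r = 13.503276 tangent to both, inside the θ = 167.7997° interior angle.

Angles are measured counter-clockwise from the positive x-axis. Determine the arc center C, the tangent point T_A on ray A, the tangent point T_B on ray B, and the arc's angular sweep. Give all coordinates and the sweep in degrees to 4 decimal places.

center=(11.0918,-34.9996) T_A=(-0.2268,-27.6358) T_B=(1.5850,-25.4101) sweep=12.2003

bisector direction at 320.8521° = (0.775519,-0.631324)
center distance |VC| = r/sin(θ/2) = 13.503276/sin(83.8999°) = 13.580171
C = V + |VC|·bis = (11.0918,-34.9996)
T_A = V + ((C−V)·d_A)·d_A = V + 1.4431·d_A = (-0.2268,-27.6358)
T_B = V + ((C−V)·d_B)·d_B = V + 1.4431·d_B = (1.5850,-25.4101)
sweep = 180° − θ = 12.2003°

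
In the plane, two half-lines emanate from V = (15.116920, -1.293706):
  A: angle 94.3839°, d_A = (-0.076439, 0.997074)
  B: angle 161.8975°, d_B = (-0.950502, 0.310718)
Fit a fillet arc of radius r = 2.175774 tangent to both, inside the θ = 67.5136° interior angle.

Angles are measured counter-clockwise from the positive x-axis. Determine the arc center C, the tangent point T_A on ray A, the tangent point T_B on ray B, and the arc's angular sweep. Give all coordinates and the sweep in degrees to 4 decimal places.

bisector direction at 128.1407° = (-0.617595,0.786497)
center distance |VC| = r/sin(θ/2) = 2.175774/sin(33.7568°) = 3.915594
C = V + |VC|·bis = (12.6987,1.7859)
T_A = V + ((C−V)·d_A)·d_A = V + 3.2554·d_A = (14.8681,1.9522)
T_B = V + ((C−V)·d_B)·d_B = V + 3.2554·d_B = (12.0226,-0.2822)
sweep = 180° − θ = 112.4864°

center=(12.6987,1.7859) T_A=(14.8681,1.9522) T_B=(12.0226,-0.2822) sweep=112.4864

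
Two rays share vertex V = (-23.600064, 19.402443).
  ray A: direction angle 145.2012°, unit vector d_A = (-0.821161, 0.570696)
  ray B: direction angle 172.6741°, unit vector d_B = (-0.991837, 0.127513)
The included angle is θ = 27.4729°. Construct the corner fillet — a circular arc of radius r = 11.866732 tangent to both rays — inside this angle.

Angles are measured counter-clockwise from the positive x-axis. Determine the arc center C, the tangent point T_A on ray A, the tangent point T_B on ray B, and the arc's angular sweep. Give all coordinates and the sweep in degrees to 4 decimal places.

center=(-70.2357,37.3624) T_A=(-63.4634,47.1069) T_B=(-71.7488,25.5926) sweep=152.5271

bisector direction at 158.9377° = (-0.933190,0.359384)
center distance |VC| = r/sin(θ/2) = 11.866732/sin(13.7364°) = 49.974410
C = V + |VC|·bis = (-70.2357,37.3624)
T_A = V + ((C−V)·d_A)·d_A = V + 48.5451·d_A = (-63.4634,47.1069)
T_B = V + ((C−V)·d_B)·d_B = V + 48.5451·d_B = (-71.7488,25.5926)
sweep = 180° − θ = 152.5271°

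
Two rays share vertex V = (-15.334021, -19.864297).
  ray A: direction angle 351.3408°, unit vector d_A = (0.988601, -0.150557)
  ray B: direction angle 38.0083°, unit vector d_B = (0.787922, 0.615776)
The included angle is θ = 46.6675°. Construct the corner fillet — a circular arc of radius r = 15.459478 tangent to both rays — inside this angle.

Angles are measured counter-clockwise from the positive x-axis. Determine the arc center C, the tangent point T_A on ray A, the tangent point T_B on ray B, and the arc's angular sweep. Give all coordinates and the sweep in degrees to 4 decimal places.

center=(22.4234,-9.9768) T_A=(20.0959,-25.2600) T_B=(12.9038,2.2041) sweep=133.3325

bisector direction at 14.6745° = (0.967380,0.253328)
center distance |VC| = r/sin(θ/2) = 15.459478/sin(23.3337°) = 39.030566
C = V + |VC|·bis = (22.4234,-9.9768)
T_A = V + ((C−V)·d_A)·d_A = V + 35.8384·d_A = (20.0959,-25.2600)
T_B = V + ((C−V)·d_B)·d_B = V + 35.8384·d_B = (12.9038,2.2041)
sweep = 180° − θ = 133.3325°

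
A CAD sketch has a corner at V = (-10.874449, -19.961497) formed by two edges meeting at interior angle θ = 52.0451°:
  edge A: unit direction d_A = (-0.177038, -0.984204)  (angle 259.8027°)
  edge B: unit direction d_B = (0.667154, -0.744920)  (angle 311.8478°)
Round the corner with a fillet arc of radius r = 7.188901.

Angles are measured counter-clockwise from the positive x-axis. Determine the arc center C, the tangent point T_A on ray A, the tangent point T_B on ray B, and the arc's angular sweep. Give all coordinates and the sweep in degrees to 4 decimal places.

center=(-6.4059,-35.7263) T_A=(-13.4813,-34.4536) T_B=(-1.0508,-30.9302) sweep=127.9549

bisector direction at 285.8253° = (0.272704,-0.962098)
center distance |VC| = r/sin(θ/2) = 7.188901/sin(26.0225°) = 16.385899
C = V + |VC|·bis = (-6.4059,-35.7263)
T_A = V + ((C−V)·d_A)·d_A = V + 14.7247·d_A = (-13.4813,-34.4536)
T_B = V + ((C−V)·d_B)·d_B = V + 14.7247·d_B = (-1.0508,-30.9302)
sweep = 180° − θ = 127.9549°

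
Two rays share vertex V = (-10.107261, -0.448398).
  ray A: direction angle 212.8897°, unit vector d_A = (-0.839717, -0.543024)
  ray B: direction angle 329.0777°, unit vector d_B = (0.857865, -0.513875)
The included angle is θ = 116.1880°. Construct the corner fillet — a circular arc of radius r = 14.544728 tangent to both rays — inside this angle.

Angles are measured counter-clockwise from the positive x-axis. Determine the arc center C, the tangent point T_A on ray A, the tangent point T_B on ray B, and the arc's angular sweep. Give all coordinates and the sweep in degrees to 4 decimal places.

bisector direction at 270.9837° = (0.017168,-0.999853)
center distance |VC| = r/sin(θ/2) = 14.544728/sin(58.0940°) = 17.133288
C = V + |VC|·bis = (-9.8131,-17.5792)
T_A = V + ((C−V)·d_A)·d_A = V + 9.0554·d_A = (-17.7112,-5.3657)
T_B = V + ((C−V)·d_B)·d_B = V + 9.0554·d_B = (-2.3389,-5.1017)
sweep = 180° − θ = 63.8120°

center=(-9.8131,-17.5792) T_A=(-17.7112,-5.3657) T_B=(-2.3389,-5.1017) sweep=63.8120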